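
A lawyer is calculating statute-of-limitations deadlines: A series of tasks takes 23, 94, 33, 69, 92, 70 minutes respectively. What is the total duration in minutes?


Durations: 23, 94, 33, 69, 92, 70
Running sum: 23
+ 94 = 117
+ 33 = 150
+ 69 = 219
+ 92 = 311
+ 70 = 381
Total duration: 381 minutes
That is 6 hours and 21 minutes

381


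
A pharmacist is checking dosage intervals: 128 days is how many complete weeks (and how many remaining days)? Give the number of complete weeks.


Total days: 128
Days per week: 7
Division: 128 / 7 = 18 remainder 2
Complete weeks: 18
Remaining days: 2

18


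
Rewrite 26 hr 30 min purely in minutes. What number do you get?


Hours: 26
Extra minutes: 30
Minutes per hour: 60
Hours to minutes: 26 x 60 = 1560
Total: 1560 + 30 = 1590

1590


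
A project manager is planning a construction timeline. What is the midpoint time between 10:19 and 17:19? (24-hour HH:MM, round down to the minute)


Start time: 10:19 = 619 minutes from midnight
End time: 17:19 = 1039 minutes from midnight
Sum: 619 + 1039 = 1658
Midpoint: 1658 / 2 = 829 minutes
Convert: 829 / 60 = 13 hours, 49 minutes
Result: 13:49

13:49


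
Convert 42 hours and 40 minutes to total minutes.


Hours: 42
Minutes: 40
Convert hours to minutes: 42 x 60 = 2520
Add remaining minutes: 2520 + 40 = 2560

2560


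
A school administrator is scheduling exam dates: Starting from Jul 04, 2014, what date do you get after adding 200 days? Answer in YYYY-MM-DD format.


Start: 2014-07-04
Adding 200 days
Days remaining in July: 27
After July: 173 days still to add
August 2014: 31 days, 142 remaining
September 2014: 30 days, 112 remaining
October 2014: 31 days, 81 remaining
November 2014: 30 days, 51 remaining
Result: 2015-01-20

2015-01-20


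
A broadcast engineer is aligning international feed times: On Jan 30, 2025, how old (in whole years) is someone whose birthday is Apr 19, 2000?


Birth: 2000-04-19
Reference: 2025-01-30
Year difference: 2025 - 2000 = 25
Has birthday (04-19) occurred by 01-30? No
Birthday not yet reached this year -> subtract 1
Age in full years: 24

24


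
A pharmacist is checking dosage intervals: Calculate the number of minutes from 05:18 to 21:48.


Start time: 05:18 = 318 minutes from midnight
End time: 21:48 = 1308 minutes from midnight
Difference: 1308 - 318 = 990 minutes
That is 16 hours and 30 minutes

990


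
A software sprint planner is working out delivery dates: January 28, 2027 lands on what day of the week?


Date: 2027-01-28
January 1, 2027 is a Friday
Day of year: 28
Offset from Jan 1: 27 days
27 mod 7 = 6
Result: Thursday

Thursday


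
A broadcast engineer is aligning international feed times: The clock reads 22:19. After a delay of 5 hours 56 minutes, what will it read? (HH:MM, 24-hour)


Start time: 22:19
Adding: 5 hours 56 minutes
Minutes: 19 + 56 = 75
Minute overflow: 75 >= 60, so carry 1 hour, minutes = 15
Hours: 22 + 5 + 1 = 28
Hour wraparound: 28 mod 24 = 4
Result: 04:15

04:15


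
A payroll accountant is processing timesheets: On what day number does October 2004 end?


Month: October
Year: 2004
October is a 31-day month
Total: 31 days

31


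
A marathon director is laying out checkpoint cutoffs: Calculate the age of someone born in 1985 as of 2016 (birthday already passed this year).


Birth year: 1985
Current year: 2016
Age = current year - birth year
Age = 2016 - 1985 = 31

31


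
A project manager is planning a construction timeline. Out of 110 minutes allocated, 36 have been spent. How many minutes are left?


Total budget: 110 minutes
Time used: 36 minutes
Remaining: 110 - 36 = 74 minutes
Percent used: 32.7%
Percent remaining: 67.3%

74


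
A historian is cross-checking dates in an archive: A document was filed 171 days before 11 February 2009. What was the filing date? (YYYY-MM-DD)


Start: 2009-02-11
Subtracting 171 days
Days already passed in February: 11
After going back through February: 160 more days to subtract
January 2009: 31 days, 129 remaining
December 2008: 31 days, 98 remaining
November 2008: 30 days, 68 remaining
October 2008: 31 days, 37 remaining
Result: 2008-08-24

2008-08-24


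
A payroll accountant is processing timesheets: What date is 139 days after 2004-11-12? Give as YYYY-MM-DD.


Start: 2004-11-12
Adding 139 days
Days remaining in November: 18
After November: 121 days still to add
December 2004: 31 days, 90 remaining
January 2005: 31 days, 59 remaining
February 2005: 28 days, 31 remaining
March 2005 has 31 days, need 31
Result: 2005-03-31

2005-03-31


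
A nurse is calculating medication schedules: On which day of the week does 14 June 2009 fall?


Date: 2009-06-14
January 1, 2009 is a Thursday
Day of year: 165
Offset from Jan 1: 164 days
164 mod 7 = 3
Result: Sunday

Sunday


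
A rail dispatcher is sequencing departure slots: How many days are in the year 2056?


Year: 2056
Check leap year rules:
Divisible by 4? Yes
Divisible by 100? No
2056 is a leap year
Days: 366

366


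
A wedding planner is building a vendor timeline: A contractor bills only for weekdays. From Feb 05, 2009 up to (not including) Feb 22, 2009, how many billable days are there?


Start: 2009-02-05 (Thursday)
End (exclusive): 2009-02-22 (Sunday)
Total calendar days: 17
Full weeks: 17 // 7 = 2 -> 10 weekdays
Remaining 3 days starting on Thursday:
  Thu(w), Fri(w), Sat(-) -> 2 weekdays
Total business days: 10 + 2 = 12

12


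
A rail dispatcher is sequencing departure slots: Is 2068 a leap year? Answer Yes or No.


Year: 2068
Divisible by 4? 2068 / 4 = 517.0 -> Yes
Divisible by 100? 2068 / 100 = 20.68 -> No
Divisible by 4 but not 100, so it IS a leap year

Yes


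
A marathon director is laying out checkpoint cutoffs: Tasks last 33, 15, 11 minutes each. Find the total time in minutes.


Durations: 33, 15, 11
Running sum: 33
+ 15 = 48
+ 11 = 59
Total duration: 59 minutes

59


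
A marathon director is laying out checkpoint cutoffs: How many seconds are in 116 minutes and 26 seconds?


Minutes: 116
Extra seconds: 26
Seconds per minute: 60
Minutes to seconds: 116 x 60 = 6960
Total: 6960 + 26 = 6986

6986


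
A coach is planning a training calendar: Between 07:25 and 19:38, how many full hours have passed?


Start: 07:25
End: 19:38
Hour difference: 19 - 7 = 12 hours
Minute difference: 38 - 25 = 13 minutes
Total minutes: 733
Complete hours: 733 / 60 = 12 (remainder 13)

12


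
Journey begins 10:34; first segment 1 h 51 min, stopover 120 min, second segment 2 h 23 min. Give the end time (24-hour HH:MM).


Depart: 10:34
Leg 1: +111 min -> 12:25
Layover: +120 min -> 14:25
Leg 2: +143 min -> 16:48
Total travel: 374 minutes = 6h 14m
Arrival: 16:48

16:48


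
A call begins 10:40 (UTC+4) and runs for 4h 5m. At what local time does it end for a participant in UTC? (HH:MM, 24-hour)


Start: 10:40 in UTC+4
Step 1 - add duration:
  minutes: 40 + 5 = 45
  hours: 10 + 4 + 0 = 14
  end in UTC+4: 14:45
Step 2 - convert UTC+4 -> UTC:
  offset difference: 0 - (4) = -4 hours
  14 + (-4) = 10 -> mod 24 = 10
Result: 10:45 in UTC

10:45


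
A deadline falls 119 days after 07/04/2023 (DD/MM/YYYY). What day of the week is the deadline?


Start: 2023-04-07 (Friday)
Step 1 - find target date: add 119 days
  2023-04-07 + 119 days = 2023-08-04
Step 2 - day of week:
  119 mod 7 = 0
  Friday + 0 days -> Friday
Result: Friday (2023-08-04)

Friday


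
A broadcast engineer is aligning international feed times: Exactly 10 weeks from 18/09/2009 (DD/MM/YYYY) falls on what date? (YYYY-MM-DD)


Start: 2009-09-18
Weeks to add: 10
Convert to days: 10 x 7 = 70 days
Add 70 days to 2009-09-18
Result: 2009-11-27

2009-11-27


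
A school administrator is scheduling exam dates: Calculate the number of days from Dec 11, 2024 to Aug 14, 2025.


Start date: 2024-12-11
End date: 2025-08-14
Dec 2024: +21 days
Jan 2025: +31 days
Feb 2025: +28 days
... (6 more months)
Total: 246 days

246


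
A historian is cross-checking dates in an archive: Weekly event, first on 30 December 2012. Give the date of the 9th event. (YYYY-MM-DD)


First occurrence: 2012-12-30 (occurrence 1)
Each occurrence is 7 days after the previous.
Occurrence 9 is 8 weeks after the first.
8 weeks = 56 days
2012-12-30 + 56 days = 2013-02-24

2013-02-24


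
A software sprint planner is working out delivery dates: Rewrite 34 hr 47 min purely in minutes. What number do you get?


Hours: 34
Extra minutes: 47
Minutes per hour: 60
Hours to minutes: 34 x 60 = 2040
Total: 2040 + 47 = 2087

2087


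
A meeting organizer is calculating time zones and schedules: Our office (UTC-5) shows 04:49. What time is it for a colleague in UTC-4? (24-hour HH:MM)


Local time: 04:49 at UTC-5 (offset -5h)
Target zone: UTC-4 (offset -4h)
Difference: -4 - (-5) = 1 hours
Calculation: 4 + (1) = 5
Result: 05:49

05:49


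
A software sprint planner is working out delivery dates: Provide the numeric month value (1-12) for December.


Calendar month order:
11. November
12. December <--
December is month number 12

12


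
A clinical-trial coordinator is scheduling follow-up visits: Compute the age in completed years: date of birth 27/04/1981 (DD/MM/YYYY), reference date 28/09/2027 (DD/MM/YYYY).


Birth: 1981-04-27
Reference: 2027-09-28
Year difference: 2027 - 1981 = 46
Has birthday (04-27) occurred by 09-28? Yes
Age in full years: 46

46


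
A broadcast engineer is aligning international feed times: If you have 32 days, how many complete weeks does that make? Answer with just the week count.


Total days: 32
Days per week: 7
Division: 32 / 7 = 4 remainder 4
Complete weeks: 4
Remaining days: 4

4


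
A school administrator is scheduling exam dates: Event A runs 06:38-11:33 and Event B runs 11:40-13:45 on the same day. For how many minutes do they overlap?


Interval A: [398, 693] minutes from midnight
Interval B: [700, 825] minutes from midnight
Overlap start = max(398, 700) = 700
Overlap end = min(693, 825) = 693
End <= start, so the intervals do not overlap: 0 minutes

0


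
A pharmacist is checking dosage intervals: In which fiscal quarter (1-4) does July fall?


Month: July (month 7)
Q1: January-March (months 1-3)
Q2: April-June (months 4-6)
Q3: July-September (months 7-9)
Q4: October-December (months 10-12)
Month 7 falls in Q3

3


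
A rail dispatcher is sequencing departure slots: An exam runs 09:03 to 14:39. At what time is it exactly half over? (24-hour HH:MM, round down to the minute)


Start time: 09:03 = 543 minutes from midnight
End time: 14:39 = 879 minutes from midnight
Sum: 543 + 879 = 1422
Midpoint: 1422 / 2 = 711 minutes
Convert: 711 / 60 = 11 hours, 51 minutes
Result: 11:51

11:51


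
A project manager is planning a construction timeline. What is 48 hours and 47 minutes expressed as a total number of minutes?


Hours: 48
Minutes: 47
Convert hours to minutes: 48 x 60 = 2880
Add remaining minutes: 2880 + 47 = 2927

2927


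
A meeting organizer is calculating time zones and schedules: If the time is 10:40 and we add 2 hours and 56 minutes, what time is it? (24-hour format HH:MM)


Start time: 10:40
Adding: 2 hours 56 minutes
Minutes: 40 + 56 = 96
Minute overflow: 96 >= 60, so carry 1 hour, minutes = 36
Hours: 10 + 2 + 1 = 13
Result: 13:36

13:36


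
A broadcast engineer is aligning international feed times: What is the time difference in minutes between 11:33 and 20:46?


Start time: 11:33 = 693 minutes from midnight
End time: 20:46 = 1246 minutes from midnight
Difference: 1246 - 693 = 553 minutes
That is 9 hours and 13 minutes

553


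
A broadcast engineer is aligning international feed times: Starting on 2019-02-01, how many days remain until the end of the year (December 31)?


Start: February 01, 2019
End: December 31, 2019
Days left in February: 27
March: 31
April: 30
May: 31
June: 30
... plus remaining months
Sum of remaining months: 306
Total: 27 + 306 = 333

333


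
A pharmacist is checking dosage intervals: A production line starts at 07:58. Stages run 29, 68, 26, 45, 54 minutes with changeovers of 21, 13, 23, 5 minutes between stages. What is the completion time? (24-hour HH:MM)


Start: 07:58 = 478 min from midnight
  after task 1 (29 min): 08:27
  after break (21 min): 08:48
  after task 2 (68 min): 09:56
  after break (13 min): 10:09
  after task 3 (26 min): 10:35
  after break (23 min): 10:58
  after task 4 (45 min): 11:43
  after break (5 min): 11:48
  after task 5 (54 min): 12:42
Total elapsed: 284 minutes
End time: 12:42

12:42


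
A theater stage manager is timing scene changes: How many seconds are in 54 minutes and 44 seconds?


Minutes: 54
Seconds: 44
Convert minutes to seconds: 54 x 60 = 3240
Add remaining seconds: 3240 + 44 = 3284

3284


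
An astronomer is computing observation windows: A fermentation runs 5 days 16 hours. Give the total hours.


Days: 5
Extra hours: 16
Hours per day: 24
Days to hours: 5 x 24 = 120
Total: 120 + 16 = 136

136


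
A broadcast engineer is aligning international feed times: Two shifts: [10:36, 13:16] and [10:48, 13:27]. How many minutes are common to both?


Interval A: [636, 796] minutes from midnight
Interval B: [648, 807] minutes from midnight
Overlap start = max(636, 648) = 648
Overlap end = min(796, 807) = 796
Overlap = 796 - 648 = 148 minutes

148


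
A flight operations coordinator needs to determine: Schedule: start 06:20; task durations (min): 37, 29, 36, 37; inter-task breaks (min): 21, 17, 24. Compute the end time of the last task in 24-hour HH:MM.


Start: 06:20 = 380 min from midnight
  after task 1 (37 min): 06:57
  after break (21 min): 07:18
  after task 2 (29 min): 07:47
  after break (17 min): 08:04
  after task 3 (36 min): 08:40
  after break (24 min): 09:04
  after task 4 (37 min): 09:41
Total elapsed: 201 minutes
End time: 09:41

09:41


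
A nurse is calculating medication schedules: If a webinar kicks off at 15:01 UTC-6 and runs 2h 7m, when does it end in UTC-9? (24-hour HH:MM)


Start: 15:01 in UTC-6
Step 1 - add duration:
  minutes: 1 + 7 = 8
  hours: 15 + 2 + 0 = 17
  end in UTC-6: 17:08
Step 2 - convert UTC-6 -> UTC-9:
  offset difference: -9 - (-6) = -3 hours
  17 + (-3) = 14 -> mod 24 = 14
Result: 14:08 in UTC-9

14:08


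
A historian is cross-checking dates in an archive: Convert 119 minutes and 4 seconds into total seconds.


Minutes: 119
Seconds: 4
Convert minutes to seconds: 119 x 60 = 7140
Add remaining seconds: 7140 + 4 = 7144

7144


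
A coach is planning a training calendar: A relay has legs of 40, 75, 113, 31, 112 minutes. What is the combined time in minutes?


Durations: 40, 75, 113, 31, 112
Running sum: 40
+ 75 = 115
+ 113 = 228
+ 31 = 259
+ 112 = 371
Total duration: 371 minutes
That is 6 hours and 11 minutes

371


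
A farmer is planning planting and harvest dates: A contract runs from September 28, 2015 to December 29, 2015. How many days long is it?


Start date: 2015-09-28
End date: 2015-12-29
Sep 2015: +3 days
Oct 2015: +31 days
Nov 2015: +30 days
Dec 2015: +28 days
Total: 92 days

92


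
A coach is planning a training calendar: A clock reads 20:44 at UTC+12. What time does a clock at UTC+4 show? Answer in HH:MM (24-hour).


Local time: 20:44 at UTC+12 (offset 12h)
Target zone: UTC+4 (offset 4h)
Difference: 4 - (12) = -8 hours
Calculation: 20 + (-8) = 12
Result: 12:44

12:44


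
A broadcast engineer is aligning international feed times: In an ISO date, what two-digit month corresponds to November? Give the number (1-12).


Calendar month order:
10. October
11. November <--
12. December
November is month number 11

11


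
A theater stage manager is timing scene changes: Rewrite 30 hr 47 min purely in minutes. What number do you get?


Hours: 30
Extra minutes: 47
Minutes per hour: 60
Hours to minutes: 30 x 60 = 1800
Total: 1800 + 47 = 1847

1847


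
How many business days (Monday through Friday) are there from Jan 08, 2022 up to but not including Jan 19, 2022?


Start: 2022-01-08 (Saturday)
End (exclusive): 2022-01-19 (Wednesday)
Total calendar days: 11
Full weeks: 11 // 7 = 1 -> 5 weekdays
Remaining 4 days starting on Saturday:
  Sat(-), Sun(-), Mon(w), Tue(w) -> 2 weekdays
Total business days: 5 + 2 = 7

7


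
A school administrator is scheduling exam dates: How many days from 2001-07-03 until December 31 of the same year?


Start: July 03, 2001
End: December 31, 2001
Days left in July: 28
August: 31
September: 30
October: 31
November: 30
... plus remaining months
Sum of remaining months: 153
Total: 28 + 153 = 181

181


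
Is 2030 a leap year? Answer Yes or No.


Year: 2030
Divisible by 4? 2030 / 4 = 507.5 -> No
Not divisible by 4, so NOT a leap year

No


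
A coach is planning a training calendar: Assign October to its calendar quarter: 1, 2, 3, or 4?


Month: October (month 10)
Q1: January-March (months 1-3)
Q2: April-June (months 4-6)
Q3: July-September (months 7-9)
Q4: October-December (months 10-12)
Month 10 falls in Q4

4


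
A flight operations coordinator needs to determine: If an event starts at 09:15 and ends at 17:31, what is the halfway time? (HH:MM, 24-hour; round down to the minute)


Start time: 09:15 = 555 minutes from midnight
End time: 17:31 = 1051 minutes from midnight
Sum: 555 + 1051 = 1606
Midpoint: 1606 / 2 = 803 minutes
Convert: 803 / 60 = 13 hours, 23 minutes
Result: 13:23

13:23


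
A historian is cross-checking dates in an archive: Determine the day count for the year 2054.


Year: 2054
Check leap year rules:
Divisible by 4? No
2054 is not a leap year
Days: 365

365


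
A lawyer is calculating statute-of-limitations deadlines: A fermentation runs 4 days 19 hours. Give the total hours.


Days: 4
Extra hours: 19
Hours per day: 24
Days to hours: 4 x 24 = 96
Total: 96 + 19 = 115

115


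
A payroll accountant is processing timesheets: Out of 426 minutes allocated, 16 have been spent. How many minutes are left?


Total budget: 426 minutes
Time used: 16 minutes
Remaining: 426 - 16 = 410 minutes
Percent used: 3.8%
Percent remaining: 96.2%

410


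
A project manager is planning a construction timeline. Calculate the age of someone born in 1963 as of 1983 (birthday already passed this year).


Birth year: 1963
Current year: 1983
Age = current year - birth year
Age = 1983 - 1963 = 20

20


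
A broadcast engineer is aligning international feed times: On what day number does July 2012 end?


Month: July
Year: 2012
July is a 31-day month
Total: 31 days

31


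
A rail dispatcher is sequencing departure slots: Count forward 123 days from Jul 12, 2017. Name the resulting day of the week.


Start: 2017-07-12 (Wednesday)
Step 1 - find target date: add 123 days
  2017-07-12 + 123 days = 2017-11-12
Step 2 - day of week:
  123 mod 7 = 4
  Wednesday + 4 days -> Sunday
Result: Sunday (2017-11-12)

Sunday


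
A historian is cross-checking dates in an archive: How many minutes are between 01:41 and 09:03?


Start time: 01:41 = 101 minutes from midnight
End time: 09:03 = 543 minutes from midnight
Difference: 543 - 101 = 442 minutes
That is 7 hours and 22 minutes

442


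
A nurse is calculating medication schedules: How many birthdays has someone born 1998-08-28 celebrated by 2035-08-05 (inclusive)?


Birth: 1998-08-28
Reference: 2035-08-05
Year difference: 2035 - 1998 = 37
Has birthday (08-28) occurred by 08-05? No
Birthday not yet reached this year -> subtract 1
Age in full years: 36

36


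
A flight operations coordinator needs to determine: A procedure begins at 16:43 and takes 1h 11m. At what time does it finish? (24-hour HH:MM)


Start time: 16:43
Adding: 1 hours 11 minutes
Minutes: 43 + 11 = 54
Hours: 16 + 1 + 0 = 17
Result: 17:54

17:54


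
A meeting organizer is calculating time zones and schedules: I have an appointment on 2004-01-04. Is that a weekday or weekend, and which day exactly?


Date: 2004-01-04
January 1, 2004 is a Thursday
Day of year: 4
Offset from Jan 1: 3 days
3 mod 7 = 3
Result: Sunday

Sunday


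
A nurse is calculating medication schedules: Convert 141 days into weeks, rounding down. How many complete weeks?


Total days: 141
Days per week: 7
Division: 141 / 7 = 20 remainder 1
Complete weeks: 20
Remaining days: 1

20


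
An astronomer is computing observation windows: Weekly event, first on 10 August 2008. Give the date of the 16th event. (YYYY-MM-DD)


First occurrence: 2008-08-10 (occurrence 1)
Each occurrence is 7 days after the previous.
Occurrence 16 is 15 weeks after the first.
15 weeks = 105 days
2008-08-10 + 105 days = 2008-11-23

2008-11-23


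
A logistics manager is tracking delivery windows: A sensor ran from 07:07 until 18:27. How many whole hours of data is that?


Start: 07:07
End: 18:27
Hour difference: 18 - 7 = 11 hours
Minute difference: 27 - 7 = 20 minutes
Total minutes: 680
Complete hours: 680 / 60 = 11 (remainder 20)

11


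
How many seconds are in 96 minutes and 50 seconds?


Minutes: 96
Extra seconds: 50
Seconds per minute: 60
Minutes to seconds: 96 x 60 = 5760
Total: 5760 + 50 = 5810

5810


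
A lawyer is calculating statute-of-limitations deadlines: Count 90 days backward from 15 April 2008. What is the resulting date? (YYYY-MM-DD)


Start: 2008-04-15
Subtracting 90 days
Days already passed in April: 15
After going back through April: 75 more days to subtract
March 2008: 31 days, 44 remaining
February 2008: 29 days, 15 remaining
January 2008 has 31 days, need 15
Result: 2008-01-16

2008-01-16


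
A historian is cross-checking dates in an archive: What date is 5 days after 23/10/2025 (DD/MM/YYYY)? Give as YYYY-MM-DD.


Start: 2025-10-23
Adding 5 days
Days remaining in October: 8
Result: 2025-10-28

2025-10-28


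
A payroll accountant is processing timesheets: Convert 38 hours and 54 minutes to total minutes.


Hours: 38
Minutes: 54
Convert hours to minutes: 38 x 60 = 2280
Add remaining minutes: 2280 + 54 = 2334

2334


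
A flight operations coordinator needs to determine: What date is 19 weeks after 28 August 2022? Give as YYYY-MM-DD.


Start: 2022-08-28
Weeks to add: 19
Convert to days: 19 x 7 = 133 days
Add 133 days to 2022-08-28
Result: 2023-01-08

2023-01-08


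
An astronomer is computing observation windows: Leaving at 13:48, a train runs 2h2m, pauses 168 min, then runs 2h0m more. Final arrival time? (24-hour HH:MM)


Depart: 13:48
Leg 1: +122 min -> 15:50
Layover: +168 min -> 18:38
Leg 2: +120 min -> 20:38
Total travel: 410 minutes = 6h 50m
Arrival: 20:38

20:38


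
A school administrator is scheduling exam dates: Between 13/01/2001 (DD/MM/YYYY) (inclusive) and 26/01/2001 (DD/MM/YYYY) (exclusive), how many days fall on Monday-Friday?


Start: 2001-01-13 (Saturday)
End (exclusive): 2001-01-26 (Friday)
Total calendar days: 13
Full weeks: 13 // 7 = 1 -> 5 weekdays
Remaining 6 days starting on Saturday:
  Sat(-), Sun(-), Mon(w), Tue(w), Wed(w), Thu(w) -> 4 weekdays
Total business days: 5 + 4 = 9

9


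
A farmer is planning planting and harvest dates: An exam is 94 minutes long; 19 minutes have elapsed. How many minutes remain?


Total budget: 94 minutes
Time used: 19 minutes
Remaining: 94 - 19 = 75 minutes
Percent used: 20.2%
Percent remaining: 79.8%

75


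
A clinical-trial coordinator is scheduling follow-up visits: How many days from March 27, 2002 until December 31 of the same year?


Start: March 27, 2002
End: December 31, 2002
Days left in March: 4
April: 30
May: 31
June: 30
July: 31
... plus remaining months
Sum of remaining months: 275
Total: 4 + 275 = 279

279


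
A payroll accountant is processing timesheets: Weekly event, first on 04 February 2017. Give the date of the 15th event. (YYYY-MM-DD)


First occurrence: 2017-02-04 (occurrence 1)
Each occurrence is 7 days after the previous.
Occurrence 15 is 14 weeks after the first.
14 weeks = 98 days
2017-02-04 + 98 days = 2017-05-13

2017-05-13


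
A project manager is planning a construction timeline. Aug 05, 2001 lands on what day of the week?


Date: 2001-08-05
January 1, 2001 is a Monday
Day of year: 217
Offset from Jan 1: 216 days
216 mod 7 = 6
Result: Sunday

Sunday


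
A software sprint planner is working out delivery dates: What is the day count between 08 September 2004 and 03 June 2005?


Start date: 2004-09-08
End date: 2005-06-03
Sep 2004: +23 days
Oct 2004: +31 days
Nov 2004: +30 days
... (7 more months)
Total: 268 days

268


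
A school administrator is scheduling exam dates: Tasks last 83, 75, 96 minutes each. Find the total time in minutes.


Durations: 83, 75, 96
Running sum: 83
+ 75 = 158
+ 96 = 254
Total duration: 254 minutes
That is 4 hours and 14 minutes

254


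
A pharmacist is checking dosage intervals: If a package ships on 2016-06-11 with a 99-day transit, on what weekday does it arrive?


Start: 2016-06-11 (Saturday)
Step 1 - find target date: add 99 days
  2016-06-11 + 99 days = 2016-09-18
Step 2 - day of week:
  99 mod 7 = 1
  Saturday + 1 days -> Sunday
Result: Sunday (2016-09-18)

Sunday


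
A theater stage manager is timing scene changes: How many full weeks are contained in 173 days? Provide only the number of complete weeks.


Total days: 173
Days per week: 7
Division: 173 / 7 = 24 remainder 5
Complete weeks: 24
Remaining days: 5

24


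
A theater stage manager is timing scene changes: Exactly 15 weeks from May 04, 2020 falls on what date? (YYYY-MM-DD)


Start: 2020-05-04
Weeks to add: 15
Convert to days: 15 x 7 = 105 days
Add 105 days to 2020-05-04
Result: 2020-08-17

2020-08-17


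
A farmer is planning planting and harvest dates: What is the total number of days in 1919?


Year: 1919
Check leap year rules:
Divisible by 4? No
1919 is not a leap year
Days: 365

365


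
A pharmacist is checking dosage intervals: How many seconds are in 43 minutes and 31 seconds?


Minutes: 43
Seconds: 31
Convert minutes to seconds: 43 x 60 = 2580
Add remaining seconds: 2580 + 31 = 2611

2611


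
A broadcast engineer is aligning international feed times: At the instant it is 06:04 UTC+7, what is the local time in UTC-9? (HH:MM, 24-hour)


Local time: 06:04 at UTC+7 (offset 7h)
Target zone: UTC-9 (offset -9h)
Difference: -9 - (7) = -16 hours
Calculation: 6 + (-16) = -10
Wraparound: (-10) mod 24 = 14
Result: 14:04

14:04


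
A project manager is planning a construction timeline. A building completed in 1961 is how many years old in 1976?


Birth year: 1961
Current year: 1976
Age = current year - birth year
Age = 1976 - 1961 = 15

15


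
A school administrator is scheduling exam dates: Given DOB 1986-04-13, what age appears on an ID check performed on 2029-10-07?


Birth: 1986-04-13
Reference: 2029-10-07
Year difference: 2029 - 1986 = 43
Has birthday (04-13) occurred by 10-07? Yes
Age in full years: 43

43


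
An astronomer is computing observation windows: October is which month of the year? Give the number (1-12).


Calendar month order:
9. September
10. October <--
11. November
October is month number 10

10


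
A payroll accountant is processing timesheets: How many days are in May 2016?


Month: May
Year: 2016
May is a 31-day month
Total: 31 days

31


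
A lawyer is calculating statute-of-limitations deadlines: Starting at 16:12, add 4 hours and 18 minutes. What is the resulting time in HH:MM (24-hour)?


Start time: 16:12
Adding: 4 hours 18 minutes
Minutes: 12 + 18 = 30
Hours: 16 + 4 + 0 = 20
Result: 20:30

20:30


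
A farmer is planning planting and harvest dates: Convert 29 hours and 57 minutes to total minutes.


Hours: 29
Minutes: 57
Convert hours to minutes: 29 x 60 = 1740
Add remaining minutes: 1740 + 57 = 1797

1797


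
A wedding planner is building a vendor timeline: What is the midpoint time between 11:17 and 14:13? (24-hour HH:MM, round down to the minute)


Start time: 11:17 = 677 minutes from midnight
End time: 14:13 = 853 minutes from midnight
Sum: 677 + 853 = 1530
Midpoint: 1530 / 2 = 765 minutes
Convert: 765 / 60 = 12 hours, 45 minutes
Result: 12:45

12:45


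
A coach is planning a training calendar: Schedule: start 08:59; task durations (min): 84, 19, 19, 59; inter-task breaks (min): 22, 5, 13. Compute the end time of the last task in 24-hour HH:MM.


Start: 08:59 = 539 min from midnight
  after task 1 (84 min): 10:23
  after break (22 min): 10:45
  after task 2 (19 min): 11:04
  after break (5 min): 11:09
  after task 3 (19 min): 11:28
  after break (13 min): 11:41
  after task 4 (59 min): 12:40
Total elapsed: 221 minutes
End time: 12:40

12:40


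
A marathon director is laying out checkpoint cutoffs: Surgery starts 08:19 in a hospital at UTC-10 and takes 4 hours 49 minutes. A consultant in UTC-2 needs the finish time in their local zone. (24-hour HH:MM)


Start: 08:19 in UTC-10
Step 1 - add duration:
  minutes: 19 + 49 = 68 (carry 1h)
  hours: 8 + 4 + 1 = 13
  end in UTC-10: 13:08
Step 2 - convert UTC-10 -> UTC-2:
  offset difference: -2 - (-10) = 8 hours
  13 + (8) = 21 -> mod 24 = 21
Result: 21:08 in UTC-2

21:08


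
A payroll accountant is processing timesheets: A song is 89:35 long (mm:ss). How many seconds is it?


Minutes: 89
Extra seconds: 35
Seconds per minute: 60
Minutes to seconds: 89 x 60 = 5340
Total: 5340 + 35 = 5375

5375


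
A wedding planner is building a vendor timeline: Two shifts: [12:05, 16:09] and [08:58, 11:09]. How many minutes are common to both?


Interval A: [725, 969] minutes from midnight
Interval B: [538, 669] minutes from midnight
Overlap start = max(725, 538) = 725
Overlap end = min(969, 669) = 669
End <= start, so the intervals do not overlap: 0 minutes

0


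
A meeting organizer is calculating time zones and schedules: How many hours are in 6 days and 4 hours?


Days: 6
Extra hours: 4
Hours per day: 24
Days to hours: 6 x 24 = 144
Total: 144 + 4 = 148

148


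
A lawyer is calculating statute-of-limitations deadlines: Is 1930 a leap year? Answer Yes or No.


Year: 1930
Divisible by 4? 1930 / 4 = 482.5 -> No
Not divisible by 4, so NOT a leap year

No


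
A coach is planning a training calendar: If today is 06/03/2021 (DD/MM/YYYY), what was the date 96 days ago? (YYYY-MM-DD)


Start: 2021-03-06
Subtracting 96 days
Days already passed in March: 6
After going back through March: 90 more days to subtract
February 2021: 28 days, 62 remaining
January 2021: 31 days, 31 remaining
December 2020 has 31 days, need 31
Result: 2020-11-30

2020-11-30


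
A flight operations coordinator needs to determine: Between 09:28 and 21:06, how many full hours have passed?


Start: 09:28
End: 21:06
Hour difference: 21 - 9 = 12 hours
Minute difference: 6 - 28 = -22 minutes
Total minutes: 698
Complete hours: 698 / 60 = 11 (remainder 38)

11


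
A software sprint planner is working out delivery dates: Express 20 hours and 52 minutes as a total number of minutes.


Hours: 20
Extra minutes: 52
Minutes per hour: 60
Hours to minutes: 20 x 60 = 1200
Total: 1200 + 52 = 1252

1252


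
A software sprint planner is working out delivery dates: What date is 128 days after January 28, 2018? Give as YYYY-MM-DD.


Start: 2018-01-28
Adding 128 days
Days remaining in January: 3
After January: 125 days still to add
February 2018: 28 days, 97 remaining
March 2018: 31 days, 66 remaining
April 2018: 30 days, 36 remaining
May 2018: 31 days, 5 remaining
Result: 2018-06-05

2018-06-05


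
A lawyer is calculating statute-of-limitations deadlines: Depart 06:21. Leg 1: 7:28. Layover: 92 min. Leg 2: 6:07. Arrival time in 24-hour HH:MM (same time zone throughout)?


Depart: 06:21
Leg 1: +448 min -> 13:49
Layover: +92 min -> 15:21
Leg 2: +367 min -> 21:28
Total travel: 907 minutes = 15h 7m
Arrival: 21:28

21:28


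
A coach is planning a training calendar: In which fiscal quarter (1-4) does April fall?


Month: April (month 4)
Q1: January-March (months 1-3)
Q2: April-June (months 4-6)
Q3: July-September (months 7-9)
Q4: October-December (months 10-12)
Month 4 falls in Q2

2


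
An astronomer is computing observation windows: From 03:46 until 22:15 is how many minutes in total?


Start time: 03:46 = 226 minutes from midnight
End time: 22:15 = 1335 minutes from midnight
Difference: 1335 - 226 = 1109 minutes
That is 18 hours and 29 minutes

1109


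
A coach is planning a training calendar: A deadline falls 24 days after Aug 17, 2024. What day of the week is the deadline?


Start: 2024-08-17 (Saturday)
Step 1 - find target date: add 24 days
  2024-08-17 + 24 days = 2024-09-10
Step 2 - day of week:
  24 mod 7 = 3
  Saturday + 3 days -> Tuesday
Result: Tuesday (2024-09-10)

Tuesday


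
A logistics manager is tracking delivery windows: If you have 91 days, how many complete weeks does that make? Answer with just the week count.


Total days: 91
Days per week: 7
Division: 91 / 7 = 13 remainder 0
Complete weeks: 13
Remaining days: 0

13


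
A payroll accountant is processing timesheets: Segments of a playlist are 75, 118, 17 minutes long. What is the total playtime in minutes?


Durations: 75, 118, 17
Running sum: 75
+ 118 = 193
+ 17 = 210
Total duration: 210 minutes
That is 3 hours and 30 minutes

210


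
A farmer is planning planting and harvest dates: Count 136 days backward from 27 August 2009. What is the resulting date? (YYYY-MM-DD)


Start: 2009-08-27
Subtracting 136 days
Days already passed in August: 27
After going back through August: 109 more days to subtract
July 2009: 31 days, 78 remaining
June 2009: 30 days, 48 remaining
May 2009: 31 days, 17 remaining
April 2009 has 30 days, need 17
Result: 2009-04-13

2009-04-13


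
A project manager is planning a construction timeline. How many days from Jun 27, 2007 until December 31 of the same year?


Start: June 27, 2007
End: December 31, 2007
Days left in June: 3
July: 31
August: 31
September: 30
October: 31
... plus remaining months
Sum of remaining months: 184
Total: 3 + 184 = 187

187


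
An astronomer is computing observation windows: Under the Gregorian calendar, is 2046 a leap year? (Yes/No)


Year: 2046
Divisible by 4? 2046 / 4 = 511.5 -> No
Not divisible by 4, so NOT a leap year

No


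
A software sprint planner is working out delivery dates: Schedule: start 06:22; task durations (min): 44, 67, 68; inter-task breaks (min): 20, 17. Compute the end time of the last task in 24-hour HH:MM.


Start: 06:22 = 382 min from midnight
  after task 1 (44 min): 07:06
  after break (20 min): 07:26
  after task 2 (67 min): 08:33
  after break (17 min): 08:50
  after task 3 (68 min): 09:58
Total elapsed: 216 minutes
End time: 09:58

09:58


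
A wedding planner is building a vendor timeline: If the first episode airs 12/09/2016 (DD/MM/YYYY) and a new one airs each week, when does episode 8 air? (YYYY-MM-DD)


First occurrence: 2016-09-12 (occurrence 1)
Each occurrence is 7 days after the previous.
Occurrence 8 is 7 weeks after the first.
7 weeks = 49 days
2016-09-12 + 49 days = 2016-10-31

2016-10-31


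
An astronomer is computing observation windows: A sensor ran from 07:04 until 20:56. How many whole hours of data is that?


Start: 07:04
End: 20:56
Hour difference: 20 - 7 = 13 hours
Minute difference: 56 - 4 = 52 minutes
Total minutes: 832
Complete hours: 832 / 60 = 13 (remainder 52)

13


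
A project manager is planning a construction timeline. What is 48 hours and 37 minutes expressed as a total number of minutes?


Hours: 48
Minutes: 37
Convert hours to minutes: 48 x 60 = 2880
Add remaining minutes: 2880 + 37 = 2917

2917


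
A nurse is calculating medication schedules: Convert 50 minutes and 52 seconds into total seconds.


Minutes: 50
Seconds: 52
Convert minutes to seconds: 50 x 60 = 3000
Add remaining seconds: 3000 + 52 = 3052

3052


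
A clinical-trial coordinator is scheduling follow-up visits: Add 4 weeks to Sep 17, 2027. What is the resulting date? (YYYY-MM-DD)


Start: 2027-09-17
Weeks to add: 4
Convert to days: 4 x 7 = 28 days
Add 28 days to 2027-09-17
Result: 2027-10-15

2027-10-15


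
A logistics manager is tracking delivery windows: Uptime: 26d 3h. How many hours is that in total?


Days: 26
Extra hours: 3
Hours per day: 24
Days to hours: 26 x 24 = 624
Total: 624 + 3 = 627

627


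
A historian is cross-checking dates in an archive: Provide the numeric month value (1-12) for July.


Calendar month order:
6. June
7. July <--
8. August
July is month number 7

7


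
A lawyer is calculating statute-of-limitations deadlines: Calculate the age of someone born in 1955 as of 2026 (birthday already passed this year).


Birth year: 1955
Current year: 2026
Age = current year - birth year
Age = 2026 - 1955 = 71

71


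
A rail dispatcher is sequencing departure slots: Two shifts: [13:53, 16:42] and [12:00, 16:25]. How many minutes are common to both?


Interval A: [833, 1002] minutes from midnight
Interval B: [720, 985] minutes from midnight
Overlap start = max(833, 720) = 833
Overlap end = min(1002, 985) = 985
Overlap = 985 - 833 = 152 minutes

152


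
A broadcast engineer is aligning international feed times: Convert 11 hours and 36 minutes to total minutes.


Hours: 11
Extra minutes: 36
Minutes per hour: 60
Hours to minutes: 11 x 60 = 660
Total: 660 + 36 = 696

696


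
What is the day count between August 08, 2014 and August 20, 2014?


Start date: 2014-08-08
End date: 2014-08-20
Aug 2014: +12 days
Total: 12 days

12


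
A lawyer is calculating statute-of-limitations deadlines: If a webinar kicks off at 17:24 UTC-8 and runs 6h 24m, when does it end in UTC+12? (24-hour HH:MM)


Start: 17:24 in UTC-8
Step 1 - add duration:
  minutes: 24 + 24 = 48
  hours: 17 + 6 + 0 = 23
  end in UTC-8: 23:48
Step 2 - convert UTC-8 -> UTC+12:
  offset difference: 12 - (-8) = 20 hours
  23 + (20) = 43 -> mod 24 = 19
Result: 19:48 in UTC+12

19:48


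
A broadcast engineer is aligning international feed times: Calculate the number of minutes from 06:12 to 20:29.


Start time: 06:12 = 372 minutes from midnight
End time: 20:29 = 1229 minutes from midnight
Difference: 1229 - 372 = 857 minutes
That is 14 hours and 17 minutes

857


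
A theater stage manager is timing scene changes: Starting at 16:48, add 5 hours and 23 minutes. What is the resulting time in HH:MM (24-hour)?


Start time: 16:48
Adding: 5 hours 23 minutes
Minutes: 48 + 23 = 71
Minute overflow: 71 >= 60, so carry 1 hour, minutes = 11
Hours: 16 + 5 + 1 = 22
Result: 22:11

22:11


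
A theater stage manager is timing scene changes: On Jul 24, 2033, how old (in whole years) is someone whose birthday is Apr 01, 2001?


Birth: 2001-04-01
Reference: 2033-07-24
Year difference: 2033 - 2001 = 32
Has birthday (04-01) occurred by 07-24? Yes
Age in full years: 32

32


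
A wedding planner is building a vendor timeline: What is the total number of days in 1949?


Year: 1949
Check leap year rules:
Divisible by 4? No
1949 is not a leap year
Days: 365

365


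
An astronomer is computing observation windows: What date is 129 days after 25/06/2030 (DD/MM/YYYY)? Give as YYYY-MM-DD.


Start: 2030-06-25
Adding 129 days
Days remaining in June: 5
After June: 124 days still to add
July 2030: 31 days, 93 remaining
August 2030: 31 days, 62 remaining
September 2030: 30 days, 32 remaining
October 2030: 31 days, 1 remaining
Result: 2030-11-01

2030-11-01


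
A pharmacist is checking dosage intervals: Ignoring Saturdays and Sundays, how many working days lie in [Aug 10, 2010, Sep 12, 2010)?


Start: 2010-08-10 (Tuesday)
End (exclusive): 2010-09-12 (Sunday)
Total calendar days: 33
Full weeks: 33 // 7 = 4 -> 20 weekdays
Remaining 5 days starting on Tuesday:
  Tue(w), Wed(w), Thu(w), Fri(w), Sat(-) -> 4 weekdays
Total business days: 20 + 4 = 24

24


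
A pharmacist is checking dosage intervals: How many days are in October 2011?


Month: October
Year: 2011
October is a 31-day month
Total: 31 days

31


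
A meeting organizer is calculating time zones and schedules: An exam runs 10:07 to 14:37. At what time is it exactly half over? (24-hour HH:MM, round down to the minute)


Start time: 10:07 = 607 minutes from midnight
End time: 14:37 = 877 minutes from midnight
Sum: 607 + 877 = 1484
Midpoint: 1484 / 2 = 742 minutes
Convert: 742 / 60 = 12 hours, 22 minutes
Result: 12:22

12:22
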